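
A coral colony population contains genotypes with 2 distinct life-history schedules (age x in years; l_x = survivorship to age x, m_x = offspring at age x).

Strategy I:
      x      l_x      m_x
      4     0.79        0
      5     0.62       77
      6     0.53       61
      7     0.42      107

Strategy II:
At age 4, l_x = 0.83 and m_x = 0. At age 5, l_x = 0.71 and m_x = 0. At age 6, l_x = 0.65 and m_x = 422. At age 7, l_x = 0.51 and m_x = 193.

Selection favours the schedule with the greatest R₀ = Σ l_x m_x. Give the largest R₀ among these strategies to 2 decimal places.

Strategy I: R₀ = 0.79×0 + 0.62×77 + 0.53×61 + 0.42×107 = 125.0100
Strategy II: R₀ = 0.83×0 + 0.71×0 + 0.65×422 + 0.51×193 = 372.7300
Highest R₀: strategy II with 372.7300.

372.73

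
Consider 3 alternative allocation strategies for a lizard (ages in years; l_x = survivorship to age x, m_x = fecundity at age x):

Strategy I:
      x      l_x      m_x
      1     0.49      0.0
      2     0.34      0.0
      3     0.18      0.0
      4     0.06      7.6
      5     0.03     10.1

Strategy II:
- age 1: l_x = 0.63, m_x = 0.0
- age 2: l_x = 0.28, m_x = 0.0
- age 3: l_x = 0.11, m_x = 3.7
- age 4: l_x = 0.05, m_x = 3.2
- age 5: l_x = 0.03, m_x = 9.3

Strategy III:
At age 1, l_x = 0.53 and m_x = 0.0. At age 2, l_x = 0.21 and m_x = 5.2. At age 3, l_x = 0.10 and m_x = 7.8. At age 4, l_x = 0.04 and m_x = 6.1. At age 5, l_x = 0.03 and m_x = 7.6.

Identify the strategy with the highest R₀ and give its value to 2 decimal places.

2.34

Strategy I: R₀ = 0.49×0.0 + 0.34×0.0 + 0.18×0.0 + 0.06×7.6 + 0.03×10.1 = 0.7590
Strategy II: R₀ = 0.63×0.0 + 0.28×0.0 + 0.11×3.7 + 0.05×3.2 + 0.03×9.3 = 0.8460
Strategy III: R₀ = 0.53×0.0 + 0.21×5.2 + 0.10×7.8 + 0.04×6.1 + 0.03×7.6 = 2.3440
Highest R₀: strategy III with 2.3440.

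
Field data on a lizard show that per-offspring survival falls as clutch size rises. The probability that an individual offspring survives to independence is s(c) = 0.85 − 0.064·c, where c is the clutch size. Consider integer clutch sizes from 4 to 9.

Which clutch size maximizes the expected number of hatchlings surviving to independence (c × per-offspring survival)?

7

Expected hatchlings surviving to independence = c × s(c):
  c=4: 4 × 0.594 = 2.376
  c=5: 5 × 0.530 = 2.650
  c=6: 6 × 0.466 = 2.796
  c=7: 7 × 0.402 = 2.814
  c=8: 8 × 0.338 = 2.704
  c=9: 9 × 0.274 = 2.466
Maximum at c = 7 (2.814 hatchlings surviving to independence).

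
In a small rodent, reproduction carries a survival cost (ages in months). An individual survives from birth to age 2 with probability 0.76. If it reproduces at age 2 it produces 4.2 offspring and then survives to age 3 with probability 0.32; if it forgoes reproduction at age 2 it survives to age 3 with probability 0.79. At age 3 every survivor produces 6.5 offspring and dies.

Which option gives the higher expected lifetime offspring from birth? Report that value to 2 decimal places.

4.77

breed at age 2: R₀ = 0.76 × (4.2 + 0.32 × 6.5) = 0.76 × 6.2800 = 4.7728
delay to age 3: R₀ = 0.76 × (0.79 × 6.5) = 0.76 × 5.1350 = 3.9026
Higher: breed at age 2 (4.7728).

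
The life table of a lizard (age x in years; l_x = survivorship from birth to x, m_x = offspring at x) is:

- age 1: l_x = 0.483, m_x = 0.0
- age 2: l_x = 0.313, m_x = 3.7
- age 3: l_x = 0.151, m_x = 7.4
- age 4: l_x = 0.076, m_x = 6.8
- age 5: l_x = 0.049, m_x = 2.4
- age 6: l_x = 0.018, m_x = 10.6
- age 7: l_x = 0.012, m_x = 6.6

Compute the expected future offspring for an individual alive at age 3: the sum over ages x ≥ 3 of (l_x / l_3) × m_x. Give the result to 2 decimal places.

13.39

l_3 = 0.151. Conditional survival from age 3 to x is l_x / l_3.
  x=3: (0.151/0.151) × 7.4 = 7.4000
  x=4: (0.076/0.151) × 6.8 = 3.4225
  x=5: (0.049/0.151) × 2.4 = 0.7788
  x=6: (0.018/0.151) × 10.6 = 1.2636
  x=7: (0.012/0.151) × 6.6 = 0.5245
Sum = 7.4000 + 3.4225 + 0.7788 + 1.2636 + 0.5245 = 13.3894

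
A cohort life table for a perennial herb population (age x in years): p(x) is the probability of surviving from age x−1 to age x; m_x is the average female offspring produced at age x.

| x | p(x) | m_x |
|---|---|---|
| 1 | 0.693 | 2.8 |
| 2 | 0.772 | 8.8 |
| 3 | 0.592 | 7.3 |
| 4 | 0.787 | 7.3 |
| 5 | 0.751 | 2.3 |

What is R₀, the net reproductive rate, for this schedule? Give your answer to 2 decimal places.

11.21

Survivorship from birth: l_x = p_1·p_2·…·p_x.
  l_1 = 0.69300
  l_2 = 0.53500
  l_3 = 0.31672
  l_4 = 0.24926
  l_5 = 0.18719
R₀ = Σ l_x m_x:
  age 1: 0.69300 × 2.8 = 1.9404
  age 2: 0.53500 × 8.8 = 4.7080
  age 3: 0.31672 × 7.3 = 2.3121
  age 4: 0.24926 × 7.3 = 1.8196
  age 5: 0.18719 × 2.3 = 0.4305
R₀ = 1.9404 + 4.7080 + 2.3121 + 1.8196 + 0.4305 = 11.2106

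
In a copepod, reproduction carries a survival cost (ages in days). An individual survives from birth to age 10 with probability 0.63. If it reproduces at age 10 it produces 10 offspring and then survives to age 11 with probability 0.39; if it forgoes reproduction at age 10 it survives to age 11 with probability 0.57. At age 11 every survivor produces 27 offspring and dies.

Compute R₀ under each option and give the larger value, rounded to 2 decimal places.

12.93

breed at age 10: R₀ = 0.63 × (10 + 0.39 × 27) = 0.63 × 20.5300 = 12.9339
delay to age 11: R₀ = 0.63 × (0.57 × 27) = 0.63 × 15.3900 = 9.6957
Higher: breed at age 10 (12.9339).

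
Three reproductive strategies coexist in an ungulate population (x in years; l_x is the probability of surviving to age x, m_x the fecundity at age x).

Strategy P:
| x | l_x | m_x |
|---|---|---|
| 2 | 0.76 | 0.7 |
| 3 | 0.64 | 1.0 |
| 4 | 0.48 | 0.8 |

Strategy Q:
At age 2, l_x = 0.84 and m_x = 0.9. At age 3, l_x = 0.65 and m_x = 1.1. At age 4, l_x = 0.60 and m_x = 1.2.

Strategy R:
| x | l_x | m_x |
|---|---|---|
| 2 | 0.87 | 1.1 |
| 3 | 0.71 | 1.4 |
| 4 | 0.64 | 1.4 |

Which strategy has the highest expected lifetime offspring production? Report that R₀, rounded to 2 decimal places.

2.85

Strategy P: R₀ = 0.76×0.7 + 0.64×1.0 + 0.48×0.8 = 1.5560
Strategy Q: R₀ = 0.84×0.9 + 0.65×1.1 + 0.60×1.2 = 2.1910
Strategy R: R₀ = 0.87×1.1 + 0.71×1.4 + 0.64×1.4 = 2.8470
Highest R₀: strategy R with 2.8470.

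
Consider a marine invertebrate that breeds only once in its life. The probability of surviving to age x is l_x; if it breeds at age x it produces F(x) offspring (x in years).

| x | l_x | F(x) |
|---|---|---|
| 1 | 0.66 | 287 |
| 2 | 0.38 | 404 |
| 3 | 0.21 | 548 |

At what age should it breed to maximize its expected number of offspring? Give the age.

1

Expected offspring if breeding at age x = l_x × F(x):
  age 1: 0.66 × 287 = 189.420
  age 2: 0.38 × 404 = 153.520
  age 3: 0.21 × 548 = 115.080
Maximum at age 1 (189.420).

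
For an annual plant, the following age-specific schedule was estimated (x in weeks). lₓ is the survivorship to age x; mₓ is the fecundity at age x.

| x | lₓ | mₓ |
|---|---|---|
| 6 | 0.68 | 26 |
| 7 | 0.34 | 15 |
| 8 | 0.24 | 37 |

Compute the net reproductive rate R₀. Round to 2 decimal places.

R₀ = Σ lₓ mₓ:
  age 6: 0.68 × 26 = 17.6800
  age 7: 0.34 × 15 = 5.1000
  age 8: 0.24 × 37 = 8.8800
R₀ = 17.6800 + 5.1000 + 8.8800 = 31.6600

31.66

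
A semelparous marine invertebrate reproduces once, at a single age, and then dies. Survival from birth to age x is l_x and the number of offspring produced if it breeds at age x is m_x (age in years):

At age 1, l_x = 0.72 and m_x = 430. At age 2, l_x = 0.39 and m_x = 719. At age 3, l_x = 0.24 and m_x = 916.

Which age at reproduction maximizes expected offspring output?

1

Expected offspring if breeding at age x = l_x × m_x:
  age 1: 0.72 × 430 = 309.600
  age 2: 0.39 × 719 = 280.410
  age 3: 0.24 × 916 = 219.840
Maximum at age 1 (309.600).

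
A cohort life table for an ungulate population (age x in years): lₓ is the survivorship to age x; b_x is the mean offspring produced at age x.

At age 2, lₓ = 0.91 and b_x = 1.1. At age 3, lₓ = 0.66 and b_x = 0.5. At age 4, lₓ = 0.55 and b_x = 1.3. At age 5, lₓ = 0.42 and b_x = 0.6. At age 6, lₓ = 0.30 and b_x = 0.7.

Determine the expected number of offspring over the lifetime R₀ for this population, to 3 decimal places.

R₀ = Σ lₓ b_x:
  age 2: 0.91 × 1.1 = 1.0010
  age 3: 0.66 × 0.5 = 0.3300
  age 4: 0.55 × 1.3 = 0.7150
  age 5: 0.42 × 0.6 = 0.2520
  age 6: 0.30 × 0.7 = 0.2100
R₀ = 1.0010 + 0.3300 + 0.7150 + 0.2520 + 0.2100 = 2.5080

2.508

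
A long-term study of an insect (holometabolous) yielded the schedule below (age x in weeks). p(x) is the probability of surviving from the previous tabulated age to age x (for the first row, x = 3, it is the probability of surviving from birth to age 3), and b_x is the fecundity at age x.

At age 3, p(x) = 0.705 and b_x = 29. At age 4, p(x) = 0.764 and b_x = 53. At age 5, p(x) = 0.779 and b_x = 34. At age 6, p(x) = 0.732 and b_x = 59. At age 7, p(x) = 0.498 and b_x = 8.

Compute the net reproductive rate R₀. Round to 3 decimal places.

Survivorship from birth: l_x = p_3·p_4·…·p_x.
  l_3 = 0.70500
  l_4 = 0.53862
  l_5 = 0.41958
  l_6 = 0.30714
  l_7 = 0.15295
R₀ = Σ l_x b_x:
  age 3: 0.70500 × 29 = 20.4450
  age 4: 0.53862 × 53 = 28.5469
  age 5: 0.41958 × 34 = 14.2657
  age 6: 0.30714 × 59 = 18.1213
  age 7: 0.15295 × 8 = 1.2236
R₀ = 20.4450 + 28.5469 + 14.2657 + 18.1213 + 1.2236 = 82.6024

82.602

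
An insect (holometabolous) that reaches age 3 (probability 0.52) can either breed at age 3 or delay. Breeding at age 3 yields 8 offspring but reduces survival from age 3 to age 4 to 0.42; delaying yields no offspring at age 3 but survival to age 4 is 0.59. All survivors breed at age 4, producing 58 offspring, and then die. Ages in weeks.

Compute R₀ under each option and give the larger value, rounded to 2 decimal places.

17.79

breed at age 3: R₀ = 0.52 × (8 + 0.42 × 58) = 0.52 × 32.3600 = 16.8272
delay to age 4: R₀ = 0.52 × (0.59 × 58) = 0.52 × 34.2200 = 17.7944
Higher: delay to age 4 (17.7944).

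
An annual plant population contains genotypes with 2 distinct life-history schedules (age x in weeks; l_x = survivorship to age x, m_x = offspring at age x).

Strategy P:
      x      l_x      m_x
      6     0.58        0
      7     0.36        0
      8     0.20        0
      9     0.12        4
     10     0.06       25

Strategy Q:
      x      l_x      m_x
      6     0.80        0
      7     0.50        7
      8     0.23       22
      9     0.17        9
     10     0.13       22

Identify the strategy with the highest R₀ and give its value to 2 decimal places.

12.95

Strategy P: R₀ = 0.58×0 + 0.36×0 + 0.20×0 + 0.12×4 + 0.06×25 = 1.9800
Strategy Q: R₀ = 0.80×0 + 0.50×7 + 0.23×22 + 0.17×9 + 0.13×22 = 12.9500
Highest R₀: strategy Q with 12.9500.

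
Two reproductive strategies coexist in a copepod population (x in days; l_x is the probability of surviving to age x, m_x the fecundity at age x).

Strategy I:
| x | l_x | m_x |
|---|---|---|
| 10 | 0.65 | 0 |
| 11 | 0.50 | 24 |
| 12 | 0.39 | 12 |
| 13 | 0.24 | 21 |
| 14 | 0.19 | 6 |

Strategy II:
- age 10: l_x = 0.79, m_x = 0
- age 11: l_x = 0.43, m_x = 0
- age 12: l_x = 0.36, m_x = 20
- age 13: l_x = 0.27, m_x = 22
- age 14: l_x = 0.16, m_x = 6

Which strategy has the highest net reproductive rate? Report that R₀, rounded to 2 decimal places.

Strategy I: R₀ = 0.65×0 + 0.50×24 + 0.39×12 + 0.24×21 + 0.19×6 = 22.8600
Strategy II: R₀ = 0.79×0 + 0.43×0 + 0.36×20 + 0.27×22 + 0.16×6 = 14.1000
Highest R₀: strategy I with 22.8600.

22.86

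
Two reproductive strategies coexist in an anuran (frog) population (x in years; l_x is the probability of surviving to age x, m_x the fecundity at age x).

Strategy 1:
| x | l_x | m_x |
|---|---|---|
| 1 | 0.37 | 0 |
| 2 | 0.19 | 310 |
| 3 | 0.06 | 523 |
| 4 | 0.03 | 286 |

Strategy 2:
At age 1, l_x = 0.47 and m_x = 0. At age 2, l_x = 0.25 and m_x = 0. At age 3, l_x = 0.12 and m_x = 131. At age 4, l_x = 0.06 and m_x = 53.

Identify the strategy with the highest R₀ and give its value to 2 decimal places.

98.86

Strategy 1: R₀ = 0.37×0 + 0.19×310 + 0.06×523 + 0.03×286 = 98.8600
Strategy 2: R₀ = 0.47×0 + 0.25×0 + 0.12×131 + 0.06×53 = 18.9000
Highest R₀: strategy 1 with 98.8600.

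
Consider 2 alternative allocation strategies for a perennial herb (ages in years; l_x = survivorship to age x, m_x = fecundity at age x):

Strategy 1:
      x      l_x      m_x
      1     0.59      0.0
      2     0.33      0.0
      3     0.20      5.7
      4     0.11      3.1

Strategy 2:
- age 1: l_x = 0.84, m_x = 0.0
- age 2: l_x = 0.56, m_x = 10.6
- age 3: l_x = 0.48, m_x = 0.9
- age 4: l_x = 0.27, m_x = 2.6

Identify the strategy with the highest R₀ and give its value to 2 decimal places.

7.07

Strategy 1: R₀ = 0.59×0.0 + 0.33×0.0 + 0.20×5.7 + 0.11×3.1 = 1.4810
Strategy 2: R₀ = 0.84×0.0 + 0.56×10.6 + 0.48×0.9 + 0.27×2.6 = 7.0700
Highest R₀: strategy 2 with 7.0700.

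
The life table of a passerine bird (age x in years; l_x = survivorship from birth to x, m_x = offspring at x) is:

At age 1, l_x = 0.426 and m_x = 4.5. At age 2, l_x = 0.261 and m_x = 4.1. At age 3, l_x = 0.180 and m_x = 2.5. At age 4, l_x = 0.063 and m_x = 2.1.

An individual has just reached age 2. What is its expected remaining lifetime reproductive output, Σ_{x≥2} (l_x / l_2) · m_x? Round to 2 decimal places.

l_2 = 0.261. Conditional survival from age 2 to x is l_x / l_2.
  x=2: (0.261/0.261) × 4.1 = 4.1000
  x=3: (0.180/0.261) × 2.5 = 1.7241
  x=4: (0.063/0.261) × 2.1 = 0.5069
Sum = 4.1000 + 1.7241 + 0.5069 = 6.3310

6.33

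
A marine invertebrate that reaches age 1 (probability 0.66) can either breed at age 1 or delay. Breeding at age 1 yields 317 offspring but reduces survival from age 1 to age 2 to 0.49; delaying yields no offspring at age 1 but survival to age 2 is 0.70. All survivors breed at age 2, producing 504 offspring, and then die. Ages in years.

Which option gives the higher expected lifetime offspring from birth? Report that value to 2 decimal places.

372.21

breed at age 1: R₀ = 0.66 × (317 + 0.49 × 504) = 0.66 × 563.9600 = 372.2136
delay to age 2: R₀ = 0.66 × (0.70 × 504) = 0.66 × 352.8000 = 232.8480
Higher: breed at age 1 (372.2136).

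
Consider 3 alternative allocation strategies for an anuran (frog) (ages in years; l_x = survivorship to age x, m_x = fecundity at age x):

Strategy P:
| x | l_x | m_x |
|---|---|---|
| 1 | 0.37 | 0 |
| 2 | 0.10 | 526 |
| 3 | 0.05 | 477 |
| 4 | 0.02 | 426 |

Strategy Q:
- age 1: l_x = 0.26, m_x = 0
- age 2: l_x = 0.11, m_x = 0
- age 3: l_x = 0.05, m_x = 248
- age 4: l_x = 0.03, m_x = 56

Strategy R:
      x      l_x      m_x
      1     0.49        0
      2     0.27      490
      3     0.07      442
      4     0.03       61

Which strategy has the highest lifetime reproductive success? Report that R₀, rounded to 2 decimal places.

165.07

Strategy P: R₀ = 0.37×0 + 0.10×526 + 0.05×477 + 0.02×426 = 84.9700
Strategy Q: R₀ = 0.26×0 + 0.11×0 + 0.05×248 + 0.03×56 = 14.0800
Strategy R: R₀ = 0.49×0 + 0.27×490 + 0.07×442 + 0.03×61 = 165.0700
Highest R₀: strategy R with 165.0700.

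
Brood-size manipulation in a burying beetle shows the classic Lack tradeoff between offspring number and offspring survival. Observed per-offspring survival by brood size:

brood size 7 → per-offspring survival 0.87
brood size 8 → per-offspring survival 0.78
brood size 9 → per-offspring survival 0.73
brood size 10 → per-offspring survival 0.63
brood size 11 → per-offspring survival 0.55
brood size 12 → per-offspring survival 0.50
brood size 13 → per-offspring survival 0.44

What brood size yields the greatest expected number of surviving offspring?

9

Expected surviving offspring = c × s(c):
  c=7: 7 × 0.87 = 6.090
  c=8: 8 × 0.78 = 6.240
  c=9: 9 × 0.73 = 6.570
  c=10: 10 × 0.63 = 6.300
  c=11: 11 × 0.55 = 6.050
  c=12: 12 × 0.50 = 6.000
  c=13: 13 × 0.44 = 5.720
Maximum at c = 9 (6.570 surviving offspring).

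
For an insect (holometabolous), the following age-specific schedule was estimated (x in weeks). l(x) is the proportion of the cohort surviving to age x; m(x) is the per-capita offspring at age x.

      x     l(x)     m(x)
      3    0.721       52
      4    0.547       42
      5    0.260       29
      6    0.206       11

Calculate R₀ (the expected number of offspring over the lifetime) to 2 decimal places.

70.27

R₀ = Σ l(x) m(x):
  age 3: 0.721 × 52 = 37.4920
  age 4: 0.547 × 42 = 22.9740
  age 5: 0.260 × 29 = 7.5400
  age 6: 0.206 × 11 = 2.2660
R₀ = 37.4920 + 22.9740 + 7.5400 + 2.2660 = 70.2720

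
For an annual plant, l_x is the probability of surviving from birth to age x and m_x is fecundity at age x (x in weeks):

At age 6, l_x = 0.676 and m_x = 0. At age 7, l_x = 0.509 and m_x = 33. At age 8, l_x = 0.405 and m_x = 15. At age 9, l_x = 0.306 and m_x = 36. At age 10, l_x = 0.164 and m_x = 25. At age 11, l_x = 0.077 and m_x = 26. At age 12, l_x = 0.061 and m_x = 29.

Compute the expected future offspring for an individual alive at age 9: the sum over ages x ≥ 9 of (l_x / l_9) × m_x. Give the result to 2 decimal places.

61.72

l_9 = 0.306. Conditional survival from age 9 to x is l_x / l_9.
  x=9: (0.306/0.306) × 36 = 36.0000
  x=10: (0.164/0.306) × 25 = 13.3987
  x=11: (0.077/0.306) × 26 = 6.5425
  x=12: (0.061/0.306) × 29 = 5.7810
Sum = 36.0000 + 13.3987 + 6.5425 + 5.7810 = 61.7222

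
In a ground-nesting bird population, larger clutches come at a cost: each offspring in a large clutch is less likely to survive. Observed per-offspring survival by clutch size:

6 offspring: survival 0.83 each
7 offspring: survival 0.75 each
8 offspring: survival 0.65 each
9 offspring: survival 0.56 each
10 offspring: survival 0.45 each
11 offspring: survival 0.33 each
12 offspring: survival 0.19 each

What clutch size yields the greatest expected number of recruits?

Expected recruits = c × s(c):
  c=6: 6 × 0.83 = 4.980
  c=7: 7 × 0.75 = 5.250
  c=8: 8 × 0.65 = 5.200
  c=9: 9 × 0.56 = 5.040
  c=10: 10 × 0.45 = 4.500
  c=11: 11 × 0.33 = 3.630
  c=12: 12 × 0.19 = 2.280
Maximum at c = 7 (5.250 recruits).

7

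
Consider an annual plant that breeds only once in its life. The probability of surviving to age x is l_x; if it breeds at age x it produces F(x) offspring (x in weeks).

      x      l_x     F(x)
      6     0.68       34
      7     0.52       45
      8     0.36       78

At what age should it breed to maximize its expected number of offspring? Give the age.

8

Expected offspring if breeding at age x = l_x × F(x):
  age 6: 0.68 × 34 = 23.120
  age 7: 0.52 × 45 = 23.400
  age 8: 0.36 × 78 = 28.080
Maximum at age 8 (28.080).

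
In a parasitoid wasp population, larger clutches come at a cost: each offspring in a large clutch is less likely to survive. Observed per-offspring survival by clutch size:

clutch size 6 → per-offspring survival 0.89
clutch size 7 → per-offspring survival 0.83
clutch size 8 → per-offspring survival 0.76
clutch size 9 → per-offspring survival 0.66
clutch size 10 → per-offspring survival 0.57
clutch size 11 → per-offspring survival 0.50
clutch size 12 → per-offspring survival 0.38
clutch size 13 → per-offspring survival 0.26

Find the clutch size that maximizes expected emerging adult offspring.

8

Expected emerging adult offspring = c × s(c):
  c=6: 6 × 0.89 = 5.340
  c=7: 7 × 0.83 = 5.810
  c=8: 8 × 0.76 = 6.080
  c=9: 9 × 0.66 = 5.940
  c=10: 10 × 0.57 = 5.700
  c=11: 11 × 0.50 = 5.500
  c=12: 12 × 0.38 = 4.560
  c=13: 13 × 0.26 = 3.380
Maximum at c = 8 (6.080 emerging adult offspring).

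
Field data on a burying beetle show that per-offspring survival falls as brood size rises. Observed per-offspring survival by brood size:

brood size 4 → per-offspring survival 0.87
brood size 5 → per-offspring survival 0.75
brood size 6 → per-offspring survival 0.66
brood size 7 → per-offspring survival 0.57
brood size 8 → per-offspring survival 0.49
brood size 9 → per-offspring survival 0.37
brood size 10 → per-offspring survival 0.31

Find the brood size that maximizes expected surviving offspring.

Expected surviving offspring = c × s(c):
  c=4: 4 × 0.87 = 3.480
  c=5: 5 × 0.75 = 3.750
  c=6: 6 × 0.66 = 3.960
  c=7: 7 × 0.57 = 3.990
  c=8: 8 × 0.49 = 3.920
  c=9: 9 × 0.37 = 3.330
  c=10: 10 × 0.31 = 3.100
Maximum at c = 7 (3.990 surviving offspring).

7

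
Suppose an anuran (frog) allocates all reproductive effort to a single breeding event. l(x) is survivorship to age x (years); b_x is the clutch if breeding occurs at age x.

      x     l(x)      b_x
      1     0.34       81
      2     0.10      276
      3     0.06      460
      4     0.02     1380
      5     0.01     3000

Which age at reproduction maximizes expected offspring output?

5

Expected offspring if breeding at age x = l(x) × b_x:
  age 1: 0.34 × 81 = 27.540
  age 2: 0.10 × 276 = 27.600
  age 3: 0.06 × 460 = 27.600
  age 4: 0.02 × 1380 = 27.600
  age 5: 0.01 × 3000 = 30.000
Maximum at age 5 (30.000).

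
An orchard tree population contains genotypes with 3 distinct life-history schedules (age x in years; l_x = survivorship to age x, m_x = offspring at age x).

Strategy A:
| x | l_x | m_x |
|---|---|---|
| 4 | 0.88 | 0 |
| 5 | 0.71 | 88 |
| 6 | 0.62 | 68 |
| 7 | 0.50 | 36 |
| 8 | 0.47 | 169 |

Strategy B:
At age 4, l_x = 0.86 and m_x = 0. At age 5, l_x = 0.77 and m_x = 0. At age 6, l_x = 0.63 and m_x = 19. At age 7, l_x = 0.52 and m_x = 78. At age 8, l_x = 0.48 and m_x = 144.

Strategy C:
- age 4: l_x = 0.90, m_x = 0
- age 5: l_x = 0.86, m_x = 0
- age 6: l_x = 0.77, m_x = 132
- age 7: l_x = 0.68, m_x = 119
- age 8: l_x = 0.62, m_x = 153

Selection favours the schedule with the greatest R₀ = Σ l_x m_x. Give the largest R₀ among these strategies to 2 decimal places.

277.42

Strategy A: R₀ = 0.88×0 + 0.71×88 + 0.62×68 + 0.50×36 + 0.47×169 = 202.0700
Strategy B: R₀ = 0.86×0 + 0.77×0 + 0.63×19 + 0.52×78 + 0.48×144 = 121.6500
Strategy C: R₀ = 0.90×0 + 0.86×0 + 0.77×132 + 0.68×119 + 0.62×153 = 277.4200
Highest R₀: strategy C with 277.4200.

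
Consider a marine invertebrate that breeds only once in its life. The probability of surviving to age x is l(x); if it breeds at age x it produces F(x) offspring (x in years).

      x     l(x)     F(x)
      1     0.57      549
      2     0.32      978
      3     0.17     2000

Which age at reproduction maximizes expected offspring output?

Expected offspring if breeding at age x = l(x) × F(x):
  age 1: 0.57 × 549 = 312.930
  age 2: 0.32 × 978 = 312.960
  age 3: 0.17 × 2000 = 340.000
Maximum at age 3 (340.000).

3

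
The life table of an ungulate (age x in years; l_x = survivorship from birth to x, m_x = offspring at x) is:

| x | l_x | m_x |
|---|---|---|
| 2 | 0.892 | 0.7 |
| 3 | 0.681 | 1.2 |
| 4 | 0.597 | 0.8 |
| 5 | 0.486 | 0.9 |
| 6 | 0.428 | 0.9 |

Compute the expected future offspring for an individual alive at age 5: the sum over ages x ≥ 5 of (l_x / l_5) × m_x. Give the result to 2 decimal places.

1.69

l_5 = 0.486. Conditional survival from age 5 to x is l_x / l_5.
  x=5: (0.486/0.486) × 0.9 = 0.9000
  x=6: (0.428/0.486) × 0.9 = 0.7926
Sum = 0.9000 + 0.7926 = 1.6926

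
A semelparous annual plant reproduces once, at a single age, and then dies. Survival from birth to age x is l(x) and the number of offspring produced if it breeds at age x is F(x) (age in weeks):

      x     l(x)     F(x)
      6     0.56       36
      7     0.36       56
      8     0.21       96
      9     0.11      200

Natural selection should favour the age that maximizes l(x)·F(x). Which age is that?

9

Expected offspring if breeding at age x = l(x) × F(x):
  age 6: 0.56 × 36 = 20.160
  age 7: 0.36 × 56 = 20.160
  age 8: 0.21 × 96 = 20.160
  age 9: 0.11 × 200 = 22.000
Maximum at age 9 (22.000).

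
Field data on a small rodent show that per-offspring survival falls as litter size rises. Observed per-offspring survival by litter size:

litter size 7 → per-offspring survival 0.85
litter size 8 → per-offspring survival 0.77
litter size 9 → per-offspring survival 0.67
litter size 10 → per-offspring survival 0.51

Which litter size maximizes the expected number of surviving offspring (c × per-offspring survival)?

Expected surviving offspring = c × s(c):
  c=7: 7 × 0.85 = 5.950
  c=8: 8 × 0.77 = 6.160
  c=9: 9 × 0.67 = 6.030
  c=10: 10 × 0.51 = 5.100
Maximum at c = 8 (6.160 surviving offspring).

8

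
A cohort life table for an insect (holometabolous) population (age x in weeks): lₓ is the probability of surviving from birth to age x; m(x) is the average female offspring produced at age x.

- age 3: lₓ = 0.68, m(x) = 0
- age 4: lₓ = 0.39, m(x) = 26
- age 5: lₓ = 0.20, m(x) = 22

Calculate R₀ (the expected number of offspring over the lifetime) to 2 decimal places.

R₀ = Σ lₓ m(x):
  age 3: 0.68 × 0 = 0.0000
  age 4: 0.39 × 26 = 10.1400
  age 5: 0.20 × 22 = 4.4000
R₀ = 0.0000 + 10.1400 + 4.4000 = 14.5400

14.54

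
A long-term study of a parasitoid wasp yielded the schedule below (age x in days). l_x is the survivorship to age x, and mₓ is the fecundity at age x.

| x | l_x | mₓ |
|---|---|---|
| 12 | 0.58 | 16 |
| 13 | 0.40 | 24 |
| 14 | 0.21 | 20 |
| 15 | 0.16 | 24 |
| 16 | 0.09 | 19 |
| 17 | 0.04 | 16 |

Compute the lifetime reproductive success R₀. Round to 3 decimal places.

R₀ = Σ l_x mₓ:
  age 12: 0.58 × 16 = 9.2800
  age 13: 0.40 × 24 = 9.6000
  age 14: 0.21 × 20 = 4.2000
  age 15: 0.16 × 24 = 3.8400
  age 16: 0.09 × 19 = 1.7100
  age 17: 0.04 × 16 = 0.6400
R₀ = 9.2800 + 9.6000 + 4.2000 + 3.8400 + 1.7100 + 0.6400 = 29.2700

29.270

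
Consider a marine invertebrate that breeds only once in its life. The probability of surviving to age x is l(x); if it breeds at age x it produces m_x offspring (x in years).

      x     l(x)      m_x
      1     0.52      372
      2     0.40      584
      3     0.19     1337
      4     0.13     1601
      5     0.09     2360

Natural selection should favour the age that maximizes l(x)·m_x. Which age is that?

3

Expected offspring if breeding at age x = l(x) × m_x:
  age 1: 0.52 × 372 = 193.440
  age 2: 0.40 × 584 = 233.600
  age 3: 0.19 × 1337 = 254.030
  age 4: 0.13 × 1601 = 208.130
  age 5: 0.09 × 2360 = 212.400
Maximum at age 3 (254.030).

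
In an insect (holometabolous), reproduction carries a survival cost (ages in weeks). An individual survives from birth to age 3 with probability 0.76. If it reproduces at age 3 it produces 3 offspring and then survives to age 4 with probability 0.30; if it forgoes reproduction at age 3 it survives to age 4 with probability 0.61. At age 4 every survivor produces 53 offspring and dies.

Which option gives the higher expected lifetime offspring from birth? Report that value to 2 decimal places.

breed at age 3: R₀ = 0.76 × (3 + 0.30 × 53) = 0.76 × 18.9000 = 14.3640
delay to age 4: R₀ = 0.76 × (0.61 × 53) = 0.76 × 32.3300 = 24.5708
Higher: delay to age 4 (24.5708).

24.57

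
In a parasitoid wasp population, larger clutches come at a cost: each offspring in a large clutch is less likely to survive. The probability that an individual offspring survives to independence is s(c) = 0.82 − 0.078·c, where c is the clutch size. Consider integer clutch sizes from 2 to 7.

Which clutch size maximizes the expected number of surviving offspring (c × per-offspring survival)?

5

Expected surviving offspring = c × s(c):
  c=2: 2 × 0.664 = 1.328
  c=3: 3 × 0.586 = 1.758
  c=4: 4 × 0.508 = 2.032
  c=5: 5 × 0.430 = 2.150
  c=6: 6 × 0.352 = 2.112
  c=7: 7 × 0.274 = 1.918
Maximum at c = 5 (2.150 surviving offspring).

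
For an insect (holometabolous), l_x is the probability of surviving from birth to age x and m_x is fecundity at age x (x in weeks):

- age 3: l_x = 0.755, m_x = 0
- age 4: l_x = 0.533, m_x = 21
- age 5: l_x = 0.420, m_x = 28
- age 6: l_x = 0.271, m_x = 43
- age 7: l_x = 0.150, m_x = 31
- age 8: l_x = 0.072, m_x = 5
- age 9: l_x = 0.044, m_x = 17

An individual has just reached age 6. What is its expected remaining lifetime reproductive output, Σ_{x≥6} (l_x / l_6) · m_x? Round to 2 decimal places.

l_6 = 0.271. Conditional survival from age 6 to x is l_x / l_6.
  x=6: (0.271/0.271) × 43 = 43.0000
  x=7: (0.150/0.271) × 31 = 17.1587
  x=8: (0.072/0.271) × 5 = 1.3284
  x=9: (0.044/0.271) × 17 = 2.7601
Sum = 43.0000 + 17.1587 + 1.3284 + 2.7601 = 64.2472

64.25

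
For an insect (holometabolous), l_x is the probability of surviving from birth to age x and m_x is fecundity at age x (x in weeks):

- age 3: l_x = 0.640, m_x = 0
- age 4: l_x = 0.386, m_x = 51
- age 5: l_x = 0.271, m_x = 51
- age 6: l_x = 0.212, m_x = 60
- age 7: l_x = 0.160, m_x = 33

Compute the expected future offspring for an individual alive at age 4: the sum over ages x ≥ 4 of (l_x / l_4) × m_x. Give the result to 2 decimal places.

l_4 = 0.386. Conditional survival from age 4 to x is l_x / l_4.
  x=4: (0.386/0.386) × 51 = 51.0000
  x=5: (0.271/0.386) × 51 = 35.8057
  x=6: (0.212/0.386) × 60 = 32.9534
  x=7: (0.160/0.386) × 33 = 13.6788
Sum = 51.0000 + 35.8057 + 32.9534 + 13.6788 = 133.4378

133.44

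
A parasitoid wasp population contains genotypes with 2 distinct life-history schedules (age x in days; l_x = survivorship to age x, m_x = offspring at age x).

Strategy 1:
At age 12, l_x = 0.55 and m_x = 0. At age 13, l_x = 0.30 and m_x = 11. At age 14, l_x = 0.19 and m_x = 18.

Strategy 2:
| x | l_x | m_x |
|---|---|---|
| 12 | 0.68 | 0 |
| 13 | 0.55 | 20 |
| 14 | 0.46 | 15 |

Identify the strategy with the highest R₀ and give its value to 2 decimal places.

17.90

Strategy 1: R₀ = 0.55×0 + 0.30×11 + 0.19×18 = 6.7200
Strategy 2: R₀ = 0.68×0 + 0.55×20 + 0.46×15 = 17.9000
Highest R₀: strategy 2 with 17.9000.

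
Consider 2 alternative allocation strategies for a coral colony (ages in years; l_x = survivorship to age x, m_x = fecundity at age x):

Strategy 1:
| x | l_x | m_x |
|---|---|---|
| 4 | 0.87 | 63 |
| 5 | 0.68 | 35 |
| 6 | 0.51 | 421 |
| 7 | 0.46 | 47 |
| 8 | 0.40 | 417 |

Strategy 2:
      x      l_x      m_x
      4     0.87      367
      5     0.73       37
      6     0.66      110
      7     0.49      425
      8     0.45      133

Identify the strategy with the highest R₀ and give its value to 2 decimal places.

687.00

Strategy 1: R₀ = 0.87×63 + 0.68×35 + 0.51×421 + 0.46×47 + 0.40×417 = 481.7400
Strategy 2: R₀ = 0.87×367 + 0.73×37 + 0.66×110 + 0.49×425 + 0.45×133 = 687.0000
Highest R₀: strategy 2 with 687.0000.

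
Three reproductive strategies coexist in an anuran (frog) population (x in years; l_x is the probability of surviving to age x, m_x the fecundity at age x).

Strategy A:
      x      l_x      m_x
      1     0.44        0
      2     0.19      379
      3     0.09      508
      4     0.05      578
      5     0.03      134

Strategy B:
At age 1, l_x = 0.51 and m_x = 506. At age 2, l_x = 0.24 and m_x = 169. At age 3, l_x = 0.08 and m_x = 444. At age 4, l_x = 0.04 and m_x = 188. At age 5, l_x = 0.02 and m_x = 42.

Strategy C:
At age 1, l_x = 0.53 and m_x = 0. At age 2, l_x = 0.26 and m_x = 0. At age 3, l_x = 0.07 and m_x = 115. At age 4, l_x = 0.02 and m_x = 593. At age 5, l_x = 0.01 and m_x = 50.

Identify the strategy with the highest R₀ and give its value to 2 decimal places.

Strategy A: R₀ = 0.44×0 + 0.19×379 + 0.09×508 + 0.05×578 + 0.03×134 = 150.6500
Strategy B: R₀ = 0.51×506 + 0.24×169 + 0.08×444 + 0.04×188 + 0.02×42 = 342.5000
Strategy C: R₀ = 0.53×0 + 0.26×0 + 0.07×115 + 0.02×593 + 0.01×50 = 20.4100
Highest R₀: strategy B with 342.5000.

342.50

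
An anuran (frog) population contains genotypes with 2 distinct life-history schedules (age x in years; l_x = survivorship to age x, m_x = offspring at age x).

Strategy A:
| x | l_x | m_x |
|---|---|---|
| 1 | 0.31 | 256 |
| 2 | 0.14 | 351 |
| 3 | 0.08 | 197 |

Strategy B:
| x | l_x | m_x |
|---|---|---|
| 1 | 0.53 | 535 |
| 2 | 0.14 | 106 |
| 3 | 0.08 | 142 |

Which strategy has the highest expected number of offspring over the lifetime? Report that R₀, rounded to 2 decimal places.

309.75

Strategy A: R₀ = 0.31×256 + 0.14×351 + 0.08×197 = 144.2600
Strategy B: R₀ = 0.53×535 + 0.14×106 + 0.08×142 = 309.7500
Highest R₀: strategy B with 309.7500.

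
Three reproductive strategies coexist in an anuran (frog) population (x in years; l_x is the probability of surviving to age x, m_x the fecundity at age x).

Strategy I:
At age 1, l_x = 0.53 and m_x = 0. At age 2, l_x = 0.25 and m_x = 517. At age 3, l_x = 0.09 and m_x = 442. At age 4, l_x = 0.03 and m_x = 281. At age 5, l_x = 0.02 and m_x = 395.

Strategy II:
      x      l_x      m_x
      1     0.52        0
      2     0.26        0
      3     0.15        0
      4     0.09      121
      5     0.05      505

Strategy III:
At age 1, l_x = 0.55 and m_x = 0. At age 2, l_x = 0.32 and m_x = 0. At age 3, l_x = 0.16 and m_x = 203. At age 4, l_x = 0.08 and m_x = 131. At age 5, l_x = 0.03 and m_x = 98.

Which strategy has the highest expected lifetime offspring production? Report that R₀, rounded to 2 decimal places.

185.36

Strategy I: R₀ = 0.53×0 + 0.25×517 + 0.09×442 + 0.03×281 + 0.02×395 = 185.3600
Strategy II: R₀ = 0.52×0 + 0.26×0 + 0.15×0 + 0.09×121 + 0.05×505 = 36.1400
Strategy III: R₀ = 0.55×0 + 0.32×0 + 0.16×203 + 0.08×131 + 0.03×98 = 45.9000
Highest R₀: strategy I with 185.3600.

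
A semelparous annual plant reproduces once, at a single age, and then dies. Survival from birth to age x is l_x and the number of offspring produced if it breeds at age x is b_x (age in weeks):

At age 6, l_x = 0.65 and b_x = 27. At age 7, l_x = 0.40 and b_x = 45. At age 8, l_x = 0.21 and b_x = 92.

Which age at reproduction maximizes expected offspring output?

8

Expected offspring if breeding at age x = l_x × b_x:
  age 6: 0.65 × 27 = 17.550
  age 7: 0.40 × 45 = 18.000
  age 8: 0.21 × 92 = 19.320
Maximum at age 8 (19.320).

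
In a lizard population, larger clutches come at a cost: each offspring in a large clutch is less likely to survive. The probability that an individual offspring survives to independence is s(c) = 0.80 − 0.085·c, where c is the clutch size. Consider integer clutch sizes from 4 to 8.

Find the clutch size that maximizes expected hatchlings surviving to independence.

Expected hatchlings surviving to independence = c × s(c):
  c=4: 4 × 0.460 = 1.840
  c=5: 5 × 0.375 = 1.875
  c=6: 6 × 0.290 = 1.740
  c=7: 7 × 0.205 = 1.435
  c=8: 8 × 0.120 = 0.960
Maximum at c = 5 (1.875 hatchlings surviving to independence).

5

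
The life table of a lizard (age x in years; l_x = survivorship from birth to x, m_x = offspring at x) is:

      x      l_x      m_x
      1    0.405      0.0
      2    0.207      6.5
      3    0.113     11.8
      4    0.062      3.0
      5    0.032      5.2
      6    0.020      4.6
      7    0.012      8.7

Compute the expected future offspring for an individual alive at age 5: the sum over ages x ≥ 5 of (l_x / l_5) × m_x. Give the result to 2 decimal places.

11.34

l_5 = 0.032. Conditional survival from age 5 to x is l_x / l_5.
  x=5: (0.032/0.032) × 5.2 = 5.2000
  x=6: (0.020/0.032) × 4.6 = 2.8750
  x=7: (0.012/0.032) × 8.7 = 3.2625
Sum = 5.2000 + 2.8750 + 3.2625 = 11.3375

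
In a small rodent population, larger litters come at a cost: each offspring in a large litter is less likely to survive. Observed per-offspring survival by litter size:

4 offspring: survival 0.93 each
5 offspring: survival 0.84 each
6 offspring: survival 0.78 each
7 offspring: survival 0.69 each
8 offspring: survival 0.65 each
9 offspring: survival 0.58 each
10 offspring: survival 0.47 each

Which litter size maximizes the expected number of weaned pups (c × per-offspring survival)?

9

Expected weaned pups = c × s(c):
  c=4: 4 × 0.93 = 3.720
  c=5: 5 × 0.84 = 4.200
  c=6: 6 × 0.78 = 4.680
  c=7: 7 × 0.69 = 4.830
  c=8: 8 × 0.65 = 5.200
  c=9: 9 × 0.58 = 5.220
  c=10: 10 × 0.47 = 4.700
Maximum at c = 9 (5.220 weaned pups).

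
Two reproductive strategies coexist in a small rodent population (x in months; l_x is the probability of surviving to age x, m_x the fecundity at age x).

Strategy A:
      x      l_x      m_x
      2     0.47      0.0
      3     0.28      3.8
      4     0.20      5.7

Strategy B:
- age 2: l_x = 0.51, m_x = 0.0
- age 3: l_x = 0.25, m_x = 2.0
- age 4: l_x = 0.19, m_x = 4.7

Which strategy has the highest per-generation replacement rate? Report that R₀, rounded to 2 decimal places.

2.20

Strategy A: R₀ = 0.47×0.0 + 0.28×3.8 + 0.20×5.7 = 2.2040
Strategy B: R₀ = 0.51×0.0 + 0.25×2.0 + 0.19×4.7 = 1.3930
Highest R₀: strategy A with 2.2040.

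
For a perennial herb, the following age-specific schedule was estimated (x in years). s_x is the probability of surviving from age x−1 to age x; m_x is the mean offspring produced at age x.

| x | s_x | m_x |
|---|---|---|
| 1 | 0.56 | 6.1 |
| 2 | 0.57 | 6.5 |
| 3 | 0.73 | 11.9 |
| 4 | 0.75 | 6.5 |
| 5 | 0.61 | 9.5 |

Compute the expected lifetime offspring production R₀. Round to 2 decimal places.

Survivorship from birth: l_x = s_1·s_2·…·s_x.
  l_1 = 0.56000
  l_2 = 0.31920
  l_3 = 0.23302
  l_4 = 0.17476
  l_5 = 0.10660
R₀ = Σ l_x m_x:
  age 1: 0.56000 × 6.1 = 3.4160
  age 2: 0.31920 × 6.5 = 2.0748
  age 3: 0.23302 × 11.9 = 2.7729
  age 4: 0.17476 × 6.5 = 1.1359
  age 5: 0.10660 × 9.5 = 1.0127
R₀ = 3.4160 + 2.0748 + 2.7729 + 1.1359 + 1.0127 = 10.4124

10.41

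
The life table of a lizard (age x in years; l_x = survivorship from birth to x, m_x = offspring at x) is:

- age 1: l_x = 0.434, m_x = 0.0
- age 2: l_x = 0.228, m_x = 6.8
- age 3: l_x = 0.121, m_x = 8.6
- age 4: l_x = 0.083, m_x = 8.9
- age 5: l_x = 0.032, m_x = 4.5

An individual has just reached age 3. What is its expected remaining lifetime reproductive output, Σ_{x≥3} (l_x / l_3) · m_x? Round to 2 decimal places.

15.90

l_3 = 0.121. Conditional survival from age 3 to x is l_x / l_3.
  x=3: (0.121/0.121) × 8.6 = 8.6000
  x=4: (0.083/0.121) × 8.9 = 6.1050
  x=5: (0.032/0.121) × 4.5 = 1.1901
Sum = 8.6000 + 6.1050 + 1.1901 = 15.8950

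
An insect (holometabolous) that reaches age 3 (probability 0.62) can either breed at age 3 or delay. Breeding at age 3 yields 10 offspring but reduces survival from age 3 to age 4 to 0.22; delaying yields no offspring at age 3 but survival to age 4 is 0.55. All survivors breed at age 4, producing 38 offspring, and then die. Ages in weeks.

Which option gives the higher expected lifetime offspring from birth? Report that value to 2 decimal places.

breed at age 3: R₀ = 0.62 × (10 + 0.22 × 38) = 0.62 × 18.3600 = 11.3832
delay to age 4: R₀ = 0.62 × (0.55 × 38) = 0.62 × 20.9000 = 12.9580
Higher: delay to age 4 (12.9580).

12.96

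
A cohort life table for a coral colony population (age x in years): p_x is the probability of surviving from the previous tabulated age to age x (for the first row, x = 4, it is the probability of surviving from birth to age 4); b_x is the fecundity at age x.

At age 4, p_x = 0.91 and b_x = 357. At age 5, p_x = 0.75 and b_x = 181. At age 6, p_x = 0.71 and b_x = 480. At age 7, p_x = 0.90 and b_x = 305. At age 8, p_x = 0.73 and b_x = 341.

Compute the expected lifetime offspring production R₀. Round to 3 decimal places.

922.577

Survivorship from birth: l_x = p_4·p_5·…·p_x.
  l_4 = 0.91000
  l_5 = 0.68250
  l_6 = 0.48457
  l_7 = 0.43612
  l_8 = 0.31837
R₀ = Σ l_x b_x:
  age 4: 0.91000 × 357 = 324.8700
  age 5: 0.68250 × 181 = 123.5325
  age 6: 0.48457 × 480 = 232.5936
  age 7: 0.43612 × 305 = 133.0166
  age 8: 0.31837 × 341 = 108.5642
R₀ = 324.8700 + 123.5325 + 232.5936 + 133.0166 + 108.5642 = 922.5769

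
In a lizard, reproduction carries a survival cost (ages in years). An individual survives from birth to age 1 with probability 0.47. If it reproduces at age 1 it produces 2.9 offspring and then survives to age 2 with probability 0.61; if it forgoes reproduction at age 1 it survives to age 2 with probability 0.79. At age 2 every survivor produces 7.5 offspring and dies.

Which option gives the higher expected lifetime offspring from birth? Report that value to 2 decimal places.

3.51

breed at age 1: R₀ = 0.47 × (2.9 + 0.61 × 7.5) = 0.47 × 7.4750 = 3.5132
delay to age 2: R₀ = 0.47 × (0.79 × 7.5) = 0.47 × 5.9250 = 2.7848
Higher: breed at age 1 (3.5132).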